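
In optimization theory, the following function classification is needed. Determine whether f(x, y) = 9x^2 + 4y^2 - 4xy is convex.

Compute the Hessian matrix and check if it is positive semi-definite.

f(x,y) = 9x^2 + 4y^2 - 4xy
Hessian H = [[18, -4], [-4, 8]]
trace(H) = 26, det(H) = 128
Eigenvalues: (26 +/- sqrt(164)) / 2 = 19.4, 6.597
Since both eigenvalues > 0, f is convex.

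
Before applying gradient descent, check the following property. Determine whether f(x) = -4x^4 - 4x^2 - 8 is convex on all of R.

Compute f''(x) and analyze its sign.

f(x) = -4x^4 - 4x^2 - 8
f'(x) = -16x^3 + -8x
f''(x) = -48x^2 + -8
f''(x) = -48x^2 + -8 <= -8 < 0 for all x
Therefore, f is concave on R.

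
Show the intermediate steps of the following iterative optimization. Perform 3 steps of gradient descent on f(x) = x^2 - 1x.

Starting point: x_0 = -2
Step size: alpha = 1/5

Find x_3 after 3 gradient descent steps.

f(x) = x^2 - 1x, f'(x) = 2x + (-1)
Step 1: f'(-2) = -5, x_1 = -2 - 1/5 * -5 = -1
Step 2: f'(-1) = -3, x_2 = -1 - 1/5 * -3 = -2/5
Step 3: f'(-2/5) = -9/5, x_3 = -2/5 - 1/5 * -9/5 = -1/25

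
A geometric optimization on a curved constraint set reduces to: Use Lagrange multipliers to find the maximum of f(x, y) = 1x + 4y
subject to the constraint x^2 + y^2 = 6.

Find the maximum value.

Set up Lagrange conditions: grad f = lambda * grad g
  1 = 2*lambda*x
  4 = 2*lambda*y
From these: x/y = 1/4, so x = 1t, y = 4t for some t.
Substitute into constraint: (1t)^2 + (4t)^2 = 6
  t^2 * 17 = 6
  t = sqrt(6/17)
Maximum = 1*x + 4*y = (1^2 + 4^2)*t = 17 * sqrt(6/17) = sqrt(102)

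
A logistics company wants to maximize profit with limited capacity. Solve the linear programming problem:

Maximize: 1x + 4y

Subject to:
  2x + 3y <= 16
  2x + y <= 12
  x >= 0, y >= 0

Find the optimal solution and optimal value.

Feasible vertices: (0, 0), (0, 16/3), (5, 2), (6, 0)
Objective 1x + 4y at each:
  (0, 0): 0
  (0, 16/3): 64/3
  (5, 2): 13
  (6, 0): 6
Maximum is 64/3 at (0, 16/3).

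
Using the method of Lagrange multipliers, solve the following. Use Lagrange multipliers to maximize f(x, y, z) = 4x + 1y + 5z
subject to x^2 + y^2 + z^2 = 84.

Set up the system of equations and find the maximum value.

Lagrange conditions: 4 = 2*lambda*x, 1 = 2*lambda*y, 5 = 2*lambda*z
So x:4 = y:1 = z:5, i.e. x = 4t, y = 1t, z = 5t
Constraint: t^2*(4^2 + 1^2 + 5^2) = 84
  t^2 * 42 = 84  =>  t = sqrt(2)
Maximum = 4*4t + 1*1t + 5*5t = 42*sqrt(2) = sqrt(3528)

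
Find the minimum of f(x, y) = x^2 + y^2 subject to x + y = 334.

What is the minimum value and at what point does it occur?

Substitute y = 334 - x into f(x,y) = x^2 + y^2:
g(x) = x^2 + (334 - x)^2 = 2x^2 - 668x + 111556
g'(x) = 4x - 668 = 0  =>  x = 167
y = 334 - 167 = 167
Minimum value = 167^2 + 167^2 = 55778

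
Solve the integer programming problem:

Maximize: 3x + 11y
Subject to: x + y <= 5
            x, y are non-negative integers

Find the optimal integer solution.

Objective: 3x + 11y, constraint: x + y <= 5
Coefficient of y is 11 > coefficient of x is 3, so allocate the entire budget to y.
Optimal: x = 0, y = 5, value = 55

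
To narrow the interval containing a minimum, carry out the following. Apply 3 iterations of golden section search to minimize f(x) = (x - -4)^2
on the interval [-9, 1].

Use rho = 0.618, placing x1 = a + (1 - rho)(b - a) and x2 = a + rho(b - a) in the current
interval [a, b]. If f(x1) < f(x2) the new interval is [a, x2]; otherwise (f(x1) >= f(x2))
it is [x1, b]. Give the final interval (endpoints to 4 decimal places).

Golden section search for min of f(x) = (x - -4)^2 on [-9, 1].
Each step: x1 = a + (1 - rho)(b - a), x2 = a + rho(b - a); if f(x1) < f(x2) keep [a, x2], otherwise keep [x1, b].
Step 1: [-9.0000, 1.0000], x1=-5.1800 (f=1.3924), x2=-2.8200 (f=1.3924); f(x1) = f(x2) (tie, not '<') => keep [-5.1800, 1.0000]
Step 2: [-5.1800, 1.0000], x1=-2.8192 (f=1.3942), x2=-1.3608 (f=6.9656); f(x1) < f(x2) => keep [-5.1800, -1.3608]
Step 3: [-5.1800, -1.3608], x1=-3.7211 (f=0.0778), x2=-2.8197 (f=1.3931); f(x1) < f(x2) => keep [-5.1800, -2.8197]
Final interval: [-5.1800, -2.8197]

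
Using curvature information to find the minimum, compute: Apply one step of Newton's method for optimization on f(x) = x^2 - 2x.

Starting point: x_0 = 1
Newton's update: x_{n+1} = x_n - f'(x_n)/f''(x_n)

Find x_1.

f(x) = x^2 - 2x
f'(x) = 2x + (-2), f''(x) = 2
Newton step: x_1 = x_0 - f'(x_0)/f''(x_0)
f'(1) = 0
x_1 = 1 - 0/2 = 1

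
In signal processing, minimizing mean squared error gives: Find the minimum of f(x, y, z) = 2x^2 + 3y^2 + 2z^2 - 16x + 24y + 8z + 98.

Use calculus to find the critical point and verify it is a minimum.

f(x,y,z) = 2x^2 + 3y^2 + 2z^2 - 16x + 24y + 8z + 98
df/dx = 4x + (-16) = 0 => x = 4
df/dy = 6y + (24) = 0 => y = -4
df/dz = 4z + (8) = 0 => z = -2
f(4,-4,-2) = 2*(4)^2 + 3*(-4)^2 + 2*(-2)^2 + -16*(4) + 24*(-4) + 8*(-2) + 98 = 10
Hessian is diagonal with entries 4, 6, 4 > 0, confirmed minimum.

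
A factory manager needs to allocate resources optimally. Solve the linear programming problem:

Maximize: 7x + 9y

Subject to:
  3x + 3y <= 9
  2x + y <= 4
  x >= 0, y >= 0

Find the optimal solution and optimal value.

Feasible vertices: (0, 0), (0, 3), (1, 2), (2, 0)
Objective 7x + 9y at each:
  (0, 0): 0
  (0, 3): 27
  (1, 2): 25
  (2, 0): 14
Maximum is 27 at (0, 3).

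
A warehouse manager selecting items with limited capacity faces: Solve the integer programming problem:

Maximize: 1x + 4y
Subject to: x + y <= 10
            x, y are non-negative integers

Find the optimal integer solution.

Objective: 1x + 4y, constraint: x + y <= 10
Coefficient of y is 4 > coefficient of x is 1, so allocate the entire budget to y.
Optimal: x = 0, y = 10, value = 40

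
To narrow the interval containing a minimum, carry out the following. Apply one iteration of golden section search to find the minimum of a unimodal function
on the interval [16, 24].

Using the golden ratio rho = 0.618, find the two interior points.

Golden section search on [16, 24].
Golden ratio rho = 0.618 (approx).
Interior points:
  x_1 = 16 + (1-0.618)*8 = 19.0560
  x_2 = 16 + 0.618*8 = 20.9440
Compare f(x_1) and f(x_2) to determine which subinterval to keep.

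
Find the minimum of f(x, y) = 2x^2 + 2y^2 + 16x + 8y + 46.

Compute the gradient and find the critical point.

f(x,y) = 2x^2 + 2y^2 + 16x + 8y + 46
df/dx = 4x + (16) = 0  =>  x = -4
df/dy = 4y + (8) = 0  =>  y = -2
f(-4, -2) = 2*(-4)^2 + 2*(-2)^2 + 16*(-4) + 8*(-2) + 46 = 6
Hessian is diagonal with entries 4, 4 > 0, so this is a minimum.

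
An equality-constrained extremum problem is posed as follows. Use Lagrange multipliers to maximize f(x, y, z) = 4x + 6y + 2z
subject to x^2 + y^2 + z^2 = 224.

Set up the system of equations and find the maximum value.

Lagrange conditions: 4 = 2*lambda*x, 6 = 2*lambda*y, 2 = 2*lambda*z
So x:4 = y:6 = z:2, i.e. x = 4t, y = 6t, z = 2t
Constraint: t^2*(4^2 + 6^2 + 2^2) = 224
  t^2 * 56 = 224  =>  t = sqrt(4)
Maximum = 4*4t + 6*6t + 2*2t = 56*sqrt(4) = 112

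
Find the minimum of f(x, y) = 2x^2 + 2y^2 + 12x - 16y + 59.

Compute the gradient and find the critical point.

f(x,y) = 2x^2 + 2y^2 + 12x - 16y + 59
df/dx = 4x + (12) = 0  =>  x = -3
df/dy = 4y + (-16) = 0  =>  y = 4
f(-3, 4) = 2*(-3)^2 + 2*(4)^2 + 12*(-3) + -16*(4) + 59 = 9
Hessian is diagonal with entries 4, 4 > 0, so this is a minimum.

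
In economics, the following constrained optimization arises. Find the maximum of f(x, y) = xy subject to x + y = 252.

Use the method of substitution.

Substitute y = 252 - x into f(x,y) = xy:
g(x) = x(252 - x) = 252x - x^2
g'(x) = 252 - 2x = 0  =>  x = 126
y = 252 - 126 = 126
Maximum value = 126 * 126 = 15876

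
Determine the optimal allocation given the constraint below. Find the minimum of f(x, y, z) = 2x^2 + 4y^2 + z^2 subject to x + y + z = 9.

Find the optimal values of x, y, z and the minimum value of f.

Using Lagrange multipliers on f = 2x^2 + 4y^2 + z^2 with constraint x + y + z = 9:
Conditions: 2*2*x = lambda, 2*4*y = lambda, 2*1*z = lambda
So x = lambda/4, y = lambda/8, z = lambda/2
Substituting into constraint: lambda * (7/8) = 9
lambda = 72/7
x = 18/7, y = 9/7, z = 36/7
Minimum value = 324/7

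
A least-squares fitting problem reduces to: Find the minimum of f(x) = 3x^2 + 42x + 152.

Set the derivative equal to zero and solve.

f(x) = 3x^2 + 42x + 152
f'(x) = 6x + (42) = 0
x = -42/6 = -7
f(-7) = 5
Since f''(x) = 6 > 0, this is a minimum.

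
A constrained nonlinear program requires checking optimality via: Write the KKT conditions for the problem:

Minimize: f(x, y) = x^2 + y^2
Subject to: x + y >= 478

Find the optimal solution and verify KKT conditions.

KKT conditions for min x^2 + y^2 s.t. x + y >= 478:
Stationarity: 2x = mu, 2y = mu
So x = y = mu/2.
Complementary slackness: mu*(x + y - 478) = 0
Primal feasibility: x + y >= 478; dual feasibility: mu >= 0
If mu = 0 then x = y = 0, but 0 + 0 < 478 is infeasible, so the constraint is active.
Constraint active: x + y = 2*(mu/2) = 478 => mu = 478
x = y = 239, f = 114242
Verify: stationarity 2*239 = 478 = mu; primal 239 + 239 = 478 >= 478; dual mu = 478 >= 0; complementary slackness 478*(478 - 478) = 0. All KKT conditions hold.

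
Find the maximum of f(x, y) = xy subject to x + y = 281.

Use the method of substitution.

Substitute y = 281 - x into f(x,y) = xy:
g(x) = x(281 - x) = 281x - x^2
g'(x) = 281 - 2x = 0  =>  x = 281/2
y = 281 - 281/2 = 281/2
Maximum value = (281/2) * (281/2) = 78961/4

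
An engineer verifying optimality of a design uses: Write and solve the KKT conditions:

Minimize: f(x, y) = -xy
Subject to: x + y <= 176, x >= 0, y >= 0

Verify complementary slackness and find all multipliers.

Problem: min -xy s.t. x + y <= 176 (multiplier lambda), x >= 0 (mu_x), y >= 0 (mu_y)
KKT stationarity: -y + lambda - mu_x = 0, -x + lambda - mu_y = 0, with lambda, mu_x, mu_y >= 0
Complementary slackness: lambda*(x + y - 176) = 0, mu_x*x = 0, mu_y*y = 0
If lambda = 0: y = -mu_x <= 0 and x = -mu_y <= 0 force x = y = 0 with f = 0; but x = y = 88 is feasible with f = -7744 < 0, so this is not the minimum. Hence lambda > 0 and x + y = 176.
Try x > 0, y > 0 (so mu_x = mu_y = 0): y = lambda, x = lambda => x = y = lambda
x + y = 176 => 2*lambda = 176 => lambda = 88
x* = y* = 88 > 0, consistent with mu_x = mu_y = 0.
(Any feasible point with x = 0 or y = 0 has f = 0 > -7744, so the minimum is not on those boundaries.)
min(-xy) = -7744 (i.e. max xy = 7744)
Multipliers: lambda = 88, mu_x = 0, mu_y = 0
Complementary slackness: lambda*(x + y - 176) = 88*(88 + 88 - 176) = 0, mu_x*x = 0*88 = 0, mu_y*y = 0*88 = 0. Satisfied.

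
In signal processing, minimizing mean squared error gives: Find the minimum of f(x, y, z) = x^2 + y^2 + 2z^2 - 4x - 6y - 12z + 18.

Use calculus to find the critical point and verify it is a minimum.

f(x,y,z) = x^2 + y^2 + 2z^2 - 4x - 6y - 12z + 18
df/dx = 2x + (-4) = 0 => x = 2
df/dy = 2y + (-6) = 0 => y = 3
df/dz = 4z + (-12) = 0 => z = 3
f(2,3,3) = 1*(2)^2 + 1*(3)^2 + 2*(3)^2 + -4*(2) + -6*(3) + -12*(3) + 18 = -13
Hessian is diagonal with entries 2, 2, 4 > 0, confirmed minimum.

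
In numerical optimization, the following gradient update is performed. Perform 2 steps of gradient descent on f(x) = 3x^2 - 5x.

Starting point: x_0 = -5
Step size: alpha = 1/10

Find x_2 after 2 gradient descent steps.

f(x) = 3x^2 - 5x, f'(x) = 6x + (-5)
Step 1: f'(-5) = -35, x_1 = -5 - 1/10 * -35 = -3/2
Step 2: f'(-3/2) = -14, x_2 = -3/2 - 1/10 * -14 = -1/10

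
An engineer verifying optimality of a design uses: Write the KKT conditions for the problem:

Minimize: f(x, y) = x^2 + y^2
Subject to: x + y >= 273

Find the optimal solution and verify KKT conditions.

KKT conditions for min x^2 + y^2 s.t. x + y >= 273:
Stationarity: 2x = mu, 2y = mu
So x = y = mu/2.
Complementary slackness: mu*(x + y - 273) = 0
Primal feasibility: x + y >= 273; dual feasibility: mu >= 0
If mu = 0 then x = y = 0, but 0 + 0 < 273 is infeasible, so the constraint is active.
Constraint active: x + y = 2*(mu/2) = 273 => mu = 273
x = y = 273/2, f = 74529/2
Verify: stationarity 2*(273/2) = 273 = mu; primal 273/2 + 273/2 = 273 >= 273; dual mu = 273 >= 0; complementary slackness 273*(273 - 273) = 0. All KKT conditions hold.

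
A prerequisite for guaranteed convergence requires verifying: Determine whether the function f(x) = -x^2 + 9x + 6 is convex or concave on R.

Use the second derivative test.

f(x) = -x^2 + 9x + 6
f'(x) = -2x + 9
f''(x) = -2
Since f''(x) = -2 < 0 for all x, f is concave on R.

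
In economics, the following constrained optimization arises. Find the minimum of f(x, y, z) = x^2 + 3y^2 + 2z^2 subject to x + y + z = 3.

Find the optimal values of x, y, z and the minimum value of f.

Using Lagrange multipliers on f = x^2 + 3y^2 + 2z^2 with constraint x + y + z = 3:
Conditions: 2*1*x = lambda, 2*3*y = lambda, 2*2*z = lambda
So x = lambda/2, y = lambda/6, z = lambda/4
Substituting into constraint: lambda * (11/12) = 3
lambda = 36/11
x = 18/11, y = 6/11, z = 9/11
Minimum value = 54/11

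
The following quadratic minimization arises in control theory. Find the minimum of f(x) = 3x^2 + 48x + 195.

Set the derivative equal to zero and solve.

f(x) = 3x^2 + 48x + 195
f'(x) = 6x + (48) = 0
x = -48/6 = -8
f(-8) = 3
Since f''(x) = 6 > 0, this is a minimum.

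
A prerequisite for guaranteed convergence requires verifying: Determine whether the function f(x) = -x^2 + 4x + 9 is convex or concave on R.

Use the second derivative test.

f(x) = -x^2 + 4x + 9
f'(x) = -2x + 4
f''(x) = -2
Since f''(x) = -2 < 0 for all x, f is concave on R.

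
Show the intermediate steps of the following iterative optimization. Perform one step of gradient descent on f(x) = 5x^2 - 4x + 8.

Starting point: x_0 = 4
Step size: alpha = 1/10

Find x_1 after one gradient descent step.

f(x) = 5x^2 - 4x + 8
f'(x) = 10x - 4
f'(4) = 10*4 + (-4) = 36
x_1 = x_0 - alpha * f'(x_0) = 4 - 1/10 * 36 = 2/5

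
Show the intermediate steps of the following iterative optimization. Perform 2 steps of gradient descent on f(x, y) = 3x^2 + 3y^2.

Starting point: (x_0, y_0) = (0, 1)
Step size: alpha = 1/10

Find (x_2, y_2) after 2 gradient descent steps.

f(x,y) = 3x^2 + 3y^2
grad_x = 6x + 0y, grad_y = 6y + 0x
Step 1: grad = (0, 6), (0, 2/5)
Step 2: grad = (0, 12/5), (0, 4/25)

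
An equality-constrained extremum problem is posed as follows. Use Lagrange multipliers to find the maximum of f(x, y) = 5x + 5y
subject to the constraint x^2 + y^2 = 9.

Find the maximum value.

Set up Lagrange conditions: grad f = lambda * grad g
  5 = 2*lambda*x
  5 = 2*lambda*y
From these: x/y = 5/5, so x = 5t, y = 5t for some t.
Substitute into constraint: (5t)^2 + (5t)^2 = 9
  t^2 * 50 = 9
  t = sqrt(9/50)
Maximum = 5*x + 5*y = (5^2 + 5^2)*t = 50 * sqrt(9/50) = sqrt(450)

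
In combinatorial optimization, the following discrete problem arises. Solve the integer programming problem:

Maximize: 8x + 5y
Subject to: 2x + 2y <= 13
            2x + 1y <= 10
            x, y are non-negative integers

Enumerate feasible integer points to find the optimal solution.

Constraint 1: 2x + 2y <= 13
Constraint 2: 2x + 1y <= 10
Feasible x range (need y >= 0): 0 <= x <= min(13/2, 10/2) => x in {0, ..., 5}.
Enumerate feasible integer points row by row (the coefficient of y is 5 > 0, so for each x the largest feasible y gives the best value):
  x = 0: y <= min((13 - 2*0)/2, (10 - 2*0)/1) => y in {0, ..., 6}; best 8*0 + 5*6 = 30
  x = 1: y <= min((13 - 2*1)/2, (10 - 2*1)/1) => y in {0, ..., 5}; best 8*1 + 5*5 = 33
  x = 2: y <= min((13 - 2*2)/2, (10 - 2*2)/1) => y in {0, ..., 4}; best 8*2 + 5*4 = 36
  x = 3: y <= min((13 - 2*3)/2, (10 - 2*3)/1) => y in {0, ..., 3}; best 8*3 + 5*3 = 39
  x = 4: y <= min((13 - 2*4)/2, (10 - 2*4)/1) => y in {0, ..., 2}; best 8*4 + 5*2 = 42
  x = 5: y <= min((13 - 2*5)/2, (10 - 2*5)/1) => y in {0}; best 8*5 + 5*0 = 40
The maximum 8x + 5y = 42 is achieved at x = 4, y = 2.
Check: 2*4 + 2*2 = 12 <= 13 and 2*4 + 1*2 = 10 <= 10.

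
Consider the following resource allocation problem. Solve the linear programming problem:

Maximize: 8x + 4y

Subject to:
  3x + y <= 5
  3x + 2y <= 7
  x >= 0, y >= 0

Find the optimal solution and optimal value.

Feasible vertices: (0, 0), (0, 7/2), (1, 2), (5/3, 0)
Objective 8x + 4y at each:
  (0, 0): 0
  (0, 7/2): 14
  (1, 2): 16
  (5/3, 0): 40/3
Maximum is 16 at (1, 2).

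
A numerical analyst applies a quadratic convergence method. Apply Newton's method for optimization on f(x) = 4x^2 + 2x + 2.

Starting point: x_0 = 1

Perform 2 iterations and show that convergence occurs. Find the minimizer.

f(x) = 4x^2 + 2x + 2, f'(x) = 8x + (2), f''(x) = 8
Step 1: f'(1) = 10, x_1 = 1 - 10/8 = -1/4
Step 2: f'(-1/4) = 0, x_2 = -1/4 (converged)
Newton's method converges in 1 step for quadratics.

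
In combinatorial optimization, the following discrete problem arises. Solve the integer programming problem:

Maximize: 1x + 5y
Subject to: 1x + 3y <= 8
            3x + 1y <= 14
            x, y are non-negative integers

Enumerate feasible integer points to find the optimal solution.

Constraint 1: 1x + 3y <= 8
Constraint 2: 3x + 1y <= 14
Feasible x range (need y >= 0): 0 <= x <= min(8/1, 14/3) => x in {0, ..., 4}.
Enumerate feasible integer points row by row (the coefficient of y is 5 > 0, so for each x the largest feasible y gives the best value):
  x = 0: y <= min((8 - 1*0)/3, (14 - 3*0)/1) => y in {0, ..., 2}; best 1*0 + 5*2 = 10
  x = 1: y <= min((8 - 1*1)/3, (14 - 3*1)/1) => y in {0, ..., 2}; best 1*1 + 5*2 = 11
  x = 2: y <= min((8 - 1*2)/3, (14 - 3*2)/1) => y in {0, ..., 2}; best 1*2 + 5*2 = 12
  x = 3: y <= min((8 - 1*3)/3, (14 - 3*3)/1) => y in {0, ..., 1}; best 1*3 + 5*1 = 8
  x = 4: y <= min((8 - 1*4)/3, (14 - 3*4)/1) => y in {0, ..., 1}; best 1*4 + 5*1 = 9
The maximum 1x + 5y = 12 is achieved at x = 2, y = 2.
Check: 1*2 + 3*2 = 8 <= 8 and 3*2 + 1*2 = 8 <= 14.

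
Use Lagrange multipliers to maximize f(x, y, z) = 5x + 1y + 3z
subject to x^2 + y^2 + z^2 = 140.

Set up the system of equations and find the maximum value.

Lagrange conditions: 5 = 2*lambda*x, 1 = 2*lambda*y, 3 = 2*lambda*z
So x:5 = y:1 = z:3, i.e. x = 5t, y = 1t, z = 3t
Constraint: t^2*(5^2 + 1^2 + 3^2) = 140
  t^2 * 35 = 140  =>  t = sqrt(4)
Maximum = 5*5t + 1*1t + 3*3t = 35*sqrt(4) = 70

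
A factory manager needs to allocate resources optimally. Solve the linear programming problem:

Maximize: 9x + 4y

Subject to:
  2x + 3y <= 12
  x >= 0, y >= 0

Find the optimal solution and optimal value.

The feasible region has vertices at [(0, 0), (6, 0), (0, 4)].
Checking objective 9x + 4y at each vertex:
  (0, 0): 9*0 + 4*0 = 0
  (6, 0): 9*6 + 4*0 = 54
  (0, 4): 9*0 + 4*4 = 16
Maximum is 54 at (6, 0).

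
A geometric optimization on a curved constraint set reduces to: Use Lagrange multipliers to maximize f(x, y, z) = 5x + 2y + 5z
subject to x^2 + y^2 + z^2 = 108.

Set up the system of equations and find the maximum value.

Lagrange conditions: 5 = 2*lambda*x, 2 = 2*lambda*y, 5 = 2*lambda*z
So x:5 = y:2 = z:5, i.e. x = 5t, y = 2t, z = 5t
Constraint: t^2*(5^2 + 2^2 + 5^2) = 108
  t^2 * 54 = 108  =>  t = sqrt(2)
Maximum = 5*5t + 2*2t + 5*5t = 54*sqrt(2) = sqrt(5832)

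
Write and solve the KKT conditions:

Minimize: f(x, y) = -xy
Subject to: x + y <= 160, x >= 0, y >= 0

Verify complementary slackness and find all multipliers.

Problem: min -xy s.t. x + y <= 160 (multiplier lambda), x >= 0 (mu_x), y >= 0 (mu_y)
KKT stationarity: -y + lambda - mu_x = 0, -x + lambda - mu_y = 0, with lambda, mu_x, mu_y >= 0
Complementary slackness: lambda*(x + y - 160) = 0, mu_x*x = 0, mu_y*y = 0
If lambda = 0: y = -mu_x <= 0 and x = -mu_y <= 0 force x = y = 0 with f = 0; but x = y = 80 is feasible with f = -6400 < 0, so this is not the minimum. Hence lambda > 0 and x + y = 160.
Try x > 0, y > 0 (so mu_x = mu_y = 0): y = lambda, x = lambda => x = y = lambda
x + y = 160 => 2*lambda = 160 => lambda = 80
x* = y* = 80 > 0, consistent with mu_x = mu_y = 0.
(Any feasible point with x = 0 or y = 0 has f = 0 > -6400, so the minimum is not on those boundaries.)
min(-xy) = -6400 (i.e. max xy = 6400)
Multipliers: lambda = 80, mu_x = 0, mu_y = 0
Complementary slackness: lambda*(x + y - 160) = 80*(80 + 80 - 160) = 0, mu_x*x = 0*80 = 0, mu_y*y = 0*80 = 0. Satisfied.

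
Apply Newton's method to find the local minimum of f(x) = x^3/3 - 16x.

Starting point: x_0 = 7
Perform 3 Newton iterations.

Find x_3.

f(x) = x^3/3 - 16x
f'(x) = x^2 - 16, f''(x) = 2x
Newton update: x_{n+1} = x_n - (x_n^2 - 16)/(2*x_n)
Step 1: x_0 = 7, f'=33, f''=14, x_1 = 65/14
Step 2: x_1 = 65/14, f'=1089/196, f''=65/7, x_2 = 7361/1820
Step 3: x_2 = 7361/1820, f'=1185921/3312400, f''=7361/910, x_3 = 107182721/26794040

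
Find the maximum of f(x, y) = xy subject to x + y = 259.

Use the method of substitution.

Substitute y = 259 - x into f(x,y) = xy:
g(x) = x(259 - x) = 259x - x^2
g'(x) = 259 - 2x = 0  =>  x = 259/2
y = 259 - 259/2 = 259/2
Maximum value = (259/2) * (259/2) = 67081/4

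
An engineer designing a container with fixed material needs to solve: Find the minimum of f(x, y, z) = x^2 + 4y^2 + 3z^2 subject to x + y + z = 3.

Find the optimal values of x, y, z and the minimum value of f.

Using Lagrange multipliers on f = x^2 + 4y^2 + 3z^2 with constraint x + y + z = 3:
Conditions: 2*1*x = lambda, 2*4*y = lambda, 2*3*z = lambda
So x = lambda/2, y = lambda/8, z = lambda/6
Substituting into constraint: lambda * (19/24) = 3
lambda = 72/19
x = 36/19, y = 9/19, z = 12/19
Minimum value = 108/19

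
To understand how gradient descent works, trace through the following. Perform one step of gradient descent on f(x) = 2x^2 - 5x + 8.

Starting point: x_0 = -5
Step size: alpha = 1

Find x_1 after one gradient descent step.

f(x) = 2x^2 - 5x + 8
f'(x) = 4x - 5
f'(-5) = 4*-5 + (-5) = -25
x_1 = x_0 - alpha * f'(x_0) = -5 - 1 * -25 = 20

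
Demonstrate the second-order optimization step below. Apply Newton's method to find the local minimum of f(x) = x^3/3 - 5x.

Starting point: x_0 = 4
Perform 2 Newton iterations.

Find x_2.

f(x) = x^3/3 - 5x
f'(x) = x^2 - 5, f''(x) = 2x
Newton update: x_{n+1} = x_n - (x_n^2 - 5)/(2*x_n)
Step 1: x_0 = 4, f'=11, f''=8, x_1 = 21/8
Step 2: x_1 = 21/8, f'=121/64, f''=21/4, x_2 = 761/336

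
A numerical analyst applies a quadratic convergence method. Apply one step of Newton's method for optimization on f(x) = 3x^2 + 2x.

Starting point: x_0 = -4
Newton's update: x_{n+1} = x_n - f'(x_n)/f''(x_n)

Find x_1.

f(x) = 3x^2 + 2x
f'(x) = 6x + (2), f''(x) = 6
Newton step: x_1 = x_0 - f'(x_0)/f''(x_0)
f'(-4) = -22
x_1 = -4 - -22/6 = -1/3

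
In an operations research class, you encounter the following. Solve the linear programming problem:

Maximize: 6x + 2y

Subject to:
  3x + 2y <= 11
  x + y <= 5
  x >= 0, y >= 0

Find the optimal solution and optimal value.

Feasible vertices: (0, 0), (0, 5), (1, 4), (11/3, 0)
Objective 6x + 2y at each:
  (0, 0): 0
  (0, 5): 10
  (1, 4): 14
  (11/3, 0): 22
Maximum is 22 at (11/3, 0).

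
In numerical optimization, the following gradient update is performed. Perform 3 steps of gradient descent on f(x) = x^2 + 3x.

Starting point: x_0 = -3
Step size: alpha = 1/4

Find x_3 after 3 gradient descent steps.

f(x) = x^2 + 3x, f'(x) = 2x + (3)
Step 1: f'(-3) = -3, x_1 = -3 - 1/4 * -3 = -9/4
Step 2: f'(-9/4) = -3/2, x_2 = -9/4 - 1/4 * -3/2 = -15/8
Step 3: f'(-15/8) = -3/4, x_3 = -15/8 - 1/4 * -3/4 = -27/16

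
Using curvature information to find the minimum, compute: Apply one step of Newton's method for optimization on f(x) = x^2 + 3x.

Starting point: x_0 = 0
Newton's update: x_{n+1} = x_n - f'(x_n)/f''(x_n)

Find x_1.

f(x) = x^2 + 3x
f'(x) = 2x + (3), f''(x) = 2
Newton step: x_1 = x_0 - f'(x_0)/f''(x_0)
f'(0) = 3
x_1 = 0 - 3/2 = -3/2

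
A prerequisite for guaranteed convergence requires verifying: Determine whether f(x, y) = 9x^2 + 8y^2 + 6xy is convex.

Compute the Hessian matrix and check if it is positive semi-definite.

f(x,y) = 9x^2 + 8y^2 + 6xy
Hessian H = [[18, 6], [6, 16]]
trace(H) = 34, det(H) = 252
Eigenvalues: (34 +/- sqrt(148)) / 2 = 23.08, 10.92
Since both eigenvalues > 0, f is convex.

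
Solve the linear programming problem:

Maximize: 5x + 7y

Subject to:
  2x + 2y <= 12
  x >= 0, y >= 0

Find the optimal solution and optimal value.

The feasible region has vertices at [(0, 0), (6, 0), (0, 6)].
Checking objective 5x + 7y at each vertex:
  (0, 0): 5*0 + 7*0 = 0
  (6, 0): 5*6 + 7*0 = 30
  (0, 6): 5*0 + 7*6 = 42
Maximum is 42 at (0, 6).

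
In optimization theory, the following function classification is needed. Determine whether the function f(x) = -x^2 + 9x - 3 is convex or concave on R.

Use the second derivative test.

f(x) = -x^2 + 9x - 3
f'(x) = -2x + 9
f''(x) = -2
Since f''(x) = -2 < 0 for all x, f is concave on R.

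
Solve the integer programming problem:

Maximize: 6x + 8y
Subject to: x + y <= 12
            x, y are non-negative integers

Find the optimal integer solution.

Objective: 6x + 8y, constraint: x + y <= 12
Coefficient of y is 8 > coefficient of x is 6, so allocate the entire budget to y.
Optimal: x = 0, y = 12, value = 96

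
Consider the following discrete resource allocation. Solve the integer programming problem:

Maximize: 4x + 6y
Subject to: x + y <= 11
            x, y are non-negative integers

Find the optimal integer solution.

Objective: 4x + 6y, constraint: x + y <= 11
Coefficient of y is 6 > coefficient of x is 4, so allocate the entire budget to y.
Optimal: x = 0, y = 11, value = 66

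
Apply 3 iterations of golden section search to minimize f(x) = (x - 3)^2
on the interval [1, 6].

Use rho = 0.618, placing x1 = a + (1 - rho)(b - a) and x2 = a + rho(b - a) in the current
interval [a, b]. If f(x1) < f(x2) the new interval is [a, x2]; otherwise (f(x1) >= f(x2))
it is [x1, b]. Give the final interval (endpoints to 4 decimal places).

Golden section search for min of f(x) = (x - 3)^2 on [1, 6].
Each step: x1 = a + (1 - rho)(b - a), x2 = a + rho(b - a); if f(x1) < f(x2) keep [a, x2], otherwise keep [x1, b].
Step 1: [1.0000, 6.0000], x1=2.9100 (f=0.0081), x2=4.0900 (f=1.1881); f(x1) < f(x2) => keep [1.0000, 4.0900]
Step 2: [1.0000, 4.0900], x1=2.1804 (f=0.6718), x2=2.9096 (f=0.0082); f(x1) > f(x2) => keep [2.1804, 4.0900]
Step 3: [2.1804, 4.0900], x1=2.9099 (f=0.0081), x2=3.3605 (f=0.1300); f(x1) < f(x2) => keep [2.1804, 3.3605]
Final interval: [2.1804, 3.3605]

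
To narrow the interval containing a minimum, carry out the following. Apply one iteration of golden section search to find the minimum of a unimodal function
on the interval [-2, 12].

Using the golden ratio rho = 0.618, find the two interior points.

Golden section search on [-2, 12].
Golden ratio rho = 0.618 (approx).
Interior points:
  x_1 = -2 + (1-0.618)*14 = 3.3480
  x_2 = -2 + 0.618*14 = 6.6520
Compare f(x_1) and f(x_2) to determine which subinterval to keep.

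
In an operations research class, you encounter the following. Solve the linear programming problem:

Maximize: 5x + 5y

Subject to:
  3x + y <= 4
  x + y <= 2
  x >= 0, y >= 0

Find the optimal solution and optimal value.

Feasible vertices: (0, 0), (0, 2), (1, 1), (4/3, 0)
Objective 5x + 5y at each:
  (0, 0): 0
  (0, 2): 10
  (1, 1): 10
  (4/3, 0): 20/3
Maximum is 10 at (0, 2).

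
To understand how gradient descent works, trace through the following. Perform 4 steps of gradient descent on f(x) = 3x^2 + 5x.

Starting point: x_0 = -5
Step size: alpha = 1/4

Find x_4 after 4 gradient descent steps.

f(x) = 3x^2 + 5x, f'(x) = 6x + (5)
Step 1: f'(-5) = -25, x_1 = -5 - 1/4 * -25 = 5/4
Step 2: f'(5/4) = 25/2, x_2 = 5/4 - 1/4 * 25/2 = -15/8
Step 3: f'(-15/8) = -25/4, x_3 = -15/8 - 1/4 * -25/4 = -5/16
Step 4: f'(-5/16) = 25/8, x_4 = -5/16 - 1/4 * 25/8 = -35/32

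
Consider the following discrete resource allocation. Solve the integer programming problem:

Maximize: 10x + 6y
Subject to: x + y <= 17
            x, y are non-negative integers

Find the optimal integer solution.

Objective: 10x + 6y, constraint: x + y <= 17
Coefficient of x is 10 >= coefficient of y is 6, so allocate the entire budget to x.
Optimal: x = 17, y = 0, value = 170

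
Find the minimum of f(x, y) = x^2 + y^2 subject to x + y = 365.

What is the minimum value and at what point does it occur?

Substitute y = 365 - x into f(x,y) = x^2 + y^2:
g(x) = x^2 + (365 - x)^2 = 2x^2 - 730x + 133225
g'(x) = 4x - 730 = 0  =>  x = 365/2
y = 365 - 365/2 = 365/2
Minimum value = (365/2)^2 + (365/2)^2 = 133225/2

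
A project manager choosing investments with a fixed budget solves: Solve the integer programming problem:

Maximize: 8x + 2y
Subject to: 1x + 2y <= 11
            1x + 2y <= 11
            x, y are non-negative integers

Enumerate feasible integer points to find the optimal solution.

Constraint 1: 1x + 2y <= 11
Constraint 2: 1x + 2y <= 11
Feasible x range (need y >= 0): 0 <= x <= min(11/1, 11/1) => x in {0, ..., 11}.
Enumerate feasible integer points row by row (the coefficient of y is 2 > 0, so for each x the largest feasible y gives the best value):
  x = 0: y <= min((11 - 1*0)/2, (11 - 1*0)/2) => y in {0, ..., 5}; best 8*0 + 2*5 = 10
  x = 1: y <= min((11 - 1*1)/2, (11 - 1*1)/2) => y in {0, ..., 5}; best 8*1 + 2*5 = 18
  x = 2: y <= min((11 - 1*2)/2, (11 - 1*2)/2) => y in {0, ..., 4}; best 8*2 + 2*4 = 24
  x = 3: y <= min((11 - 1*3)/2, (11 - 1*3)/2) => y in {0, ..., 4}; best 8*3 + 2*4 = 32
  x = 4: y <= min((11 - 1*4)/2, (11 - 1*4)/2) => y in {0, ..., 3}; best 8*4 + 2*3 = 38
  x = 5: y <= min((11 - 1*5)/2, (11 - 1*5)/2) => y in {0, ..., 3}; best 8*5 + 2*3 = 46
  x = 6: y <= min((11 - 1*6)/2, (11 - 1*6)/2) => y in {0, ..., 2}; best 8*6 + 2*2 = 52
  x = 7: y <= min((11 - 1*7)/2, (11 - 1*7)/2) => y in {0, ..., 2}; best 8*7 + 2*2 = 60
  x = 8: y <= min((11 - 1*8)/2, (11 - 1*8)/2) => y in {0, ..., 1}; best 8*8 + 2*1 = 66
  x = 9: y <= min((11 - 1*9)/2, (11 - 1*9)/2) => y in {0, ..., 1}; best 8*9 + 2*1 = 74
  x = 10: y <= min((11 - 1*10)/2, (11 - 1*10)/2) => y in {0}; best 8*10 + 2*0 = 80
  x = 11: y <= min((11 - 1*11)/2, (11 - 1*11)/2) => y in {0}; best 8*11 + 2*0 = 88
The maximum 8x + 2y = 88 is achieved at x = 11, y = 0.
Check: 1*11 + 2*0 = 11 <= 11 and 1*11 + 2*0 = 11 <= 11.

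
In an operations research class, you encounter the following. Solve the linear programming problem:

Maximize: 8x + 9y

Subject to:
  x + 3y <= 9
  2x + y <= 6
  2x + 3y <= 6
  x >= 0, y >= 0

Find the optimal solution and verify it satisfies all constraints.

Feasible vertices: (0, 0), (0, 2), (3, 0)
Objective 8x + 9y at each vertex:
  (0, 0): 0
  (0, 2): 18
  (3, 0): 24
Maximum is 24 at (3, 0).
Verify constraints at (x, y) = (3, 0):
  1*3 + 3*0 = 3 <= 9
  2*3 + 1*0 = 6 <= 6 (active)
  2*3 + 3*0 = 6 <= 6 (active)
  x = 3 >= 0, y = 0 >= 0. All constraints satisfied.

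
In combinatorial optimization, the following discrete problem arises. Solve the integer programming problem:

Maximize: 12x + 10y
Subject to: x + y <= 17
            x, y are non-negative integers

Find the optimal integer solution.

Objective: 12x + 10y, constraint: x + y <= 17
Coefficient of x is 12 >= coefficient of y is 10, so allocate the entire budget to x.
Optimal: x = 17, y = 0, value = 204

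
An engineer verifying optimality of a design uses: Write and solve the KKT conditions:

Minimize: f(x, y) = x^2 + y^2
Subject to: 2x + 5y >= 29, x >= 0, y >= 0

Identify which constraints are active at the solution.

KKT conditions for min x^2 + y^2 s.t. 2x + 5y >= 29, x >= 0, y >= 0:
Stationarity: 2x = mu*2 + mu_x, 2y = mu*5 + mu_y, with mu, mu_x, mu_y >= 0
Complementary slackness: mu*(2x + 5y - 29) = 0, mu_x*x = 0, mu_y*y = 0
(0, 0) is infeasible (2*0 + 5*0 < 29), so if mu = 0 stationarity would force x = mu_x/2 >= 0, y = mu_y/2 >= 0 with mu_x*x = mu_y*y = 0, i.e. x = y = 0: contradiction. Hence mu > 0 and 2x + 5y = 29 is active.
Try x > 0, y > 0 (so mu_x = mu_y = 0): x = 2*mu/2, y = 5*mu/2
Substitute: 2*(2*mu/2) + 5*(5*mu/2) = 29
  mu*29/2 = 29 => mu = 2
x* = 2 > 0, y* = 5 > 0, consistent with mu_x = mu_y = 0.
f is convex and the constraints are linear, so this KKT point is the global minimum.
f* = 29
Active constraints: 2x + 5y >= 29 (holds with equality, mu = 2 > 0); x >= 0 and y >= 0 are inactive (mu_x = mu_y = 0).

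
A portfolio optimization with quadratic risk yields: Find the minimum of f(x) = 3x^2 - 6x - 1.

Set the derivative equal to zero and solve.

f(x) = 3x^2 - 6x - 1
f'(x) = 6x + (-6) = 0
x = 6/6 = 1
f(1) = -4
Since f''(x) = 6 > 0, this is a minimum.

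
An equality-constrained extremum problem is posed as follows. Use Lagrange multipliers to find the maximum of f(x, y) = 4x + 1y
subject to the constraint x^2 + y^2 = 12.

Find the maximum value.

Set up Lagrange conditions: grad f = lambda * grad g
  4 = 2*lambda*x
  1 = 2*lambda*y
From these: x/y = 4/1, so x = 4t, y = 1t for some t.
Substitute into constraint: (4t)^2 + (1t)^2 = 12
  t^2 * 17 = 12
  t = sqrt(12/17)
Maximum = 4*x + 1*y = (4^2 + 1^2)*t = 17 * sqrt(12/17) = sqrt(204)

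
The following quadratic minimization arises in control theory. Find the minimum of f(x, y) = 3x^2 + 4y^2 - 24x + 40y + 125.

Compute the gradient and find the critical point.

f(x,y) = 3x^2 + 4y^2 - 24x + 40y + 125
df/dx = 6x + (-24) = 0  =>  x = 4
df/dy = 8y + (40) = 0  =>  y = -5
f(4, -5) = 3*(4)^2 + 4*(-5)^2 + -24*(4) + 40*(-5) + 125 = -23
Hessian is diagonal with entries 6, 8 > 0, so this is a minimum.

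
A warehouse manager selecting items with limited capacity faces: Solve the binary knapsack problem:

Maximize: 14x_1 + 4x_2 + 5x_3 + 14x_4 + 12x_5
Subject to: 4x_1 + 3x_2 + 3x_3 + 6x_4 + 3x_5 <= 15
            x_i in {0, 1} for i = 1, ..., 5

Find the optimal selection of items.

Items: item 1 (v=14, w=4), item 2 (v=4, w=3), item 3 (v=5, w=3), item 4 (v=14, w=6), item 5 (v=12, w=3)
Capacity: 15
Checking all 32 subsets (w = total weight, v = total value):
  {}: w = 0, v = 0
  {1}: w = 4, v = 14
  {2}: w = 3, v = 4
  {3}: w = 3, v = 5
  {4}: w = 6, v = 14
  {5}: w = 3, v = 12
  {1, 2}: w = 7, v = 18
  {1, 3}: w = 7, v = 19
  {1, 4}: w = 10, v = 28
  {1, 5}: w = 7, v = 26
  {2, 3}: w = 6, v = 9
  {2, 4}: w = 9, v = 18
  {2, 5}: w = 6, v = 16
  {3, 4}: w = 9, v = 19
  {3, 5}: w = 6, v = 17
  {4, 5}: w = 9, v = 26
  {1, 2, 3}: w = 10, v = 23
  {1, 2, 4}: w = 13, v = 32
  {1, 2, 5}: w = 10, v = 30
  {1, 3, 4}: w = 13, v = 33
  {1, 3, 5}: w = 10, v = 31
  {1, 4, 5}: w = 13, v = 40
  {2, 3, 4}: w = 12, v = 23
  {2, 3, 5}: w = 9, v = 21
  {2, 4, 5}: w = 12, v = 30
  {3, 4, 5}: w = 12, v = 31
  {1, 2, 3, 4}: w = 16 > 15, infeasible
  {1, 2, 3, 5}: w = 13, v = 35
  {1, 2, 4, 5}: w = 16 > 15, infeasible
  {1, 3, 4, 5}: w = 16 > 15, infeasible
  {2, 3, 4, 5}: w = 15, v = 35
  {1, 2, 3, 4, 5}: w = 19 > 15, infeasible
Best feasible subset: items [1, 4, 5]
Total weight: 13 <= 15, total value: 40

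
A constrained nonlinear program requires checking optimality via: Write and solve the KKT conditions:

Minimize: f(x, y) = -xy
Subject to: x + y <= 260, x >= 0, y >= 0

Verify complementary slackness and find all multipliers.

Problem: min -xy s.t. x + y <= 260 (multiplier lambda), x >= 0 (mu_x), y >= 0 (mu_y)
KKT stationarity: -y + lambda - mu_x = 0, -x + lambda - mu_y = 0, with lambda, mu_x, mu_y >= 0
Complementary slackness: lambda*(x + y - 260) = 0, mu_x*x = 0, mu_y*y = 0
If lambda = 0: y = -mu_x <= 0 and x = -mu_y <= 0 force x = y = 0 with f = 0; but x = y = 130 is feasible with f = -16900 < 0, so this is not the minimum. Hence lambda > 0 and x + y = 260.
Try x > 0, y > 0 (so mu_x = mu_y = 0): y = lambda, x = lambda => x = y = lambda
x + y = 260 => 2*lambda = 260 => lambda = 130
x* = y* = 130 > 0, consistent with mu_x = mu_y = 0.
(Any feasible point with x = 0 or y = 0 has f = 0 > -16900, so the minimum is not on those boundaries.)
min(-xy) = -16900 (i.e. max xy = 16900)
Multipliers: lambda = 130, mu_x = 0, mu_y = 0
Complementary slackness: lambda*(x + y - 260) = 130*(130 + 130 - 260) = 0, mu_x*x = 0*130 = 0, mu_y*y = 0*130 = 0. Satisfied.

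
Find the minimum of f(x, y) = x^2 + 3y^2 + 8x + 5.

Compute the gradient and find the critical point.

f(x,y) = x^2 + 3y^2 + 8x + 5
df/dx = 2x + (8) = 0  =>  x = -4
df/dy = 6y + (0) = 0  =>  y = 0
f(-4, 0) = 1*(-4)^2 + 3*(0)^2 + 8*(-4) + 5 = -11
Hessian is diagonal with entries 2, 6 > 0, so this is a minimum.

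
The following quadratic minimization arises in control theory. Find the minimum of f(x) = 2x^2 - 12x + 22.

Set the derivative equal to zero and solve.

f(x) = 2x^2 - 12x + 22
f'(x) = 4x + (-12) = 0
x = 12/4 = 3
f(3) = 4
Since f''(x) = 4 > 0, this is a minimum.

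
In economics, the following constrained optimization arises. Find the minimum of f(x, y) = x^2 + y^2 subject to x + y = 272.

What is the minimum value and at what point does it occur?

Substitute y = 272 - x into f(x,y) = x^2 + y^2:
g(x) = x^2 + (272 - x)^2 = 2x^2 - 544x + 73984
g'(x) = 4x - 544 = 0  =>  x = 136
y = 272 - 136 = 136
Minimum value = 136^2 + 136^2 = 36992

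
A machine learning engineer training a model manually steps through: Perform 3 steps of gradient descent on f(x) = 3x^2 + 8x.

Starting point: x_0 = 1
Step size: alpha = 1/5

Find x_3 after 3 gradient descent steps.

f(x) = 3x^2 + 8x, f'(x) = 6x + (8)
Step 1: f'(1) = 14, x_1 = 1 - 1/5 * 14 = -9/5
Step 2: f'(-9/5) = -14/5, x_2 = -9/5 - 1/5 * -14/5 = -31/25
Step 3: f'(-31/25) = 14/25, x_3 = -31/25 - 1/5 * 14/25 = -169/125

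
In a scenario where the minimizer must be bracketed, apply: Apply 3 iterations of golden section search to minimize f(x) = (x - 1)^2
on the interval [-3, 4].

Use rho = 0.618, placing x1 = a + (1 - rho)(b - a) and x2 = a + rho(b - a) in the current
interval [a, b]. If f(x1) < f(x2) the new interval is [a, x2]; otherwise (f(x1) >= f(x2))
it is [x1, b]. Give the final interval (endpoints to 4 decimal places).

Golden section search for min of f(x) = (x - 1)^2 on [-3, 4].
Each step: x1 = a + (1 - rho)(b - a), x2 = a + rho(b - a); if f(x1) < f(x2) keep [a, x2], otherwise keep [x1, b].
Step 1: [-3.0000, 4.0000], x1=-0.3260 (f=1.7583), x2=1.3260 (f=0.1063); f(x1) > f(x2) => keep [-0.3260, 4.0000]
Step 2: [-0.3260, 4.0000], x1=1.3265 (f=0.1066), x2=2.3475 (f=1.8157); f(x1) < f(x2) => keep [-0.3260, 2.3475]
Step 3: [-0.3260, 2.3475], x1=0.6953 (f=0.0929), x2=1.3262 (f=0.1064); f(x1) < f(x2) => keep [-0.3260, 1.3262]
Final interval: [-0.3260, 1.3262]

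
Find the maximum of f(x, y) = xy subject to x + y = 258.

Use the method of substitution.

Substitute y = 258 - x into f(x,y) = xy:
g(x) = x(258 - x) = 258x - x^2
g'(x) = 258 - 2x = 0  =>  x = 129
y = 258 - 129 = 129
Maximum value = 129 * 129 = 16641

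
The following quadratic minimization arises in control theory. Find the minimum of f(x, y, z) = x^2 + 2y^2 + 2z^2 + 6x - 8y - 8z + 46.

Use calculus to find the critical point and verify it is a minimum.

f(x,y,z) = x^2 + 2y^2 + 2z^2 + 6x - 8y - 8z + 46
df/dx = 2x + (6) = 0 => x = -3
df/dy = 4y + (-8) = 0 => y = 2
df/dz = 4z + (-8) = 0 => z = 2
f(-3,2,2) = 1*(-3)^2 + 2*(2)^2 + 2*(2)^2 + 6*(-3) + -8*(2) + -8*(2) + 46 = 21
Hessian is diagonal with entries 2, 4, 4 > 0, confirmed minimum.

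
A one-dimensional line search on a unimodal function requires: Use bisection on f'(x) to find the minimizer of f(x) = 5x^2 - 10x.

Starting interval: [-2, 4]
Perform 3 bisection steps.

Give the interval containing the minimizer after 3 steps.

Finding critical point of f(x) = 5x^2 - 10x using bisection on f'(x) = 10x + -10.
f'(x) = 0 when x = 1.
Starting interval: [-2, 4]
Step 1: mid = 1, f'(mid) = 0, new interval = [1, 1]
Step 2: mid = 1, f'(mid) = 0, new interval = [1, 1]
Step 3: mid = 1, f'(mid) = 0, new interval = [1, 1]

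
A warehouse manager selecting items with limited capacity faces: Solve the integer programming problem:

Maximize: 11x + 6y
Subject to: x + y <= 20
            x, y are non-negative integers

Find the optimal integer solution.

Objective: 11x + 6y, constraint: x + y <= 20
Coefficient of x is 11 >= coefficient of y is 6, so allocate the entire budget to x.
Optimal: x = 20, y = 0, value = 220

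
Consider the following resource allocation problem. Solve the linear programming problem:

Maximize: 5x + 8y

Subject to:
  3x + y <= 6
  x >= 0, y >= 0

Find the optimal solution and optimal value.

The feasible region has vertices at [(0, 0), (2, 0), (0, 6)].
Checking objective 5x + 8y at each vertex:
  (0, 0): 5*0 + 8*0 = 0
  (2, 0): 5*2 + 8*0 = 10
  (0, 6): 5*0 + 8*6 = 48
Maximum is 48 at (0, 6).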